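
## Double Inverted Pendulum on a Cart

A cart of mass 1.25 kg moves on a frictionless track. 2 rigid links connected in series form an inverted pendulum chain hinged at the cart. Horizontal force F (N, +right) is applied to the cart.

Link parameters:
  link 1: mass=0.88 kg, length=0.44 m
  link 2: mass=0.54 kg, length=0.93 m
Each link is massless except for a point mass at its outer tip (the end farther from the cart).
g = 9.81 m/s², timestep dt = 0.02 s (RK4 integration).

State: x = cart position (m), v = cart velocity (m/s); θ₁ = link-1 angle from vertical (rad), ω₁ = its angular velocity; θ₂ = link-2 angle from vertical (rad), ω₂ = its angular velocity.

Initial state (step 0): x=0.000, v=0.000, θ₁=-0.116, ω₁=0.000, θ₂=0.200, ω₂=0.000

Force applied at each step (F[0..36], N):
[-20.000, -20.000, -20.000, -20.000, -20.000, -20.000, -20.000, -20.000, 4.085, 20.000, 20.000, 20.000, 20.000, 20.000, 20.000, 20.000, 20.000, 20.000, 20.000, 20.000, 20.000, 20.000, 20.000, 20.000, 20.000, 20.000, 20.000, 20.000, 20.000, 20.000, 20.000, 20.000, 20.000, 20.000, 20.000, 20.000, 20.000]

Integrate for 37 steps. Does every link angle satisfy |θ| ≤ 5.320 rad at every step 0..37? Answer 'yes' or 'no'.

apply F[0]=-20.000 → step 1: x=-0.003, v=-0.292, θ₁=-0.111, ω₁=0.521, θ₂=0.201, ω₂=0.115
apply F[1]=-20.000 → step 2: x=-0.012, v=-0.588, θ₁=-0.095, ω₁=1.059, θ₂=0.205, ω₂=0.224
apply F[2]=-20.000 → step 3: x=-0.026, v=-0.889, θ₁=-0.068, ω₁=1.632, θ₂=0.210, ω₂=0.321
apply F[3]=-20.000 → step 4: x=-0.047, v=-1.200, θ₁=-0.029, ω₁=2.255, θ₂=0.217, ω₂=0.398
apply F[4]=-20.000 → step 5: x=-0.075, v=-1.519, θ₁=0.022, ω₁=2.938, θ₂=0.226, ω₂=0.450
apply F[5]=-20.000 → step 6: x=-0.108, v=-1.843, θ₁=0.088, ω₁=3.679, θ₂=0.235, ω₂=0.474
apply F[6]=-20.000 → step 7: x=-0.148, v=-2.163, θ₁=0.170, ω₁=4.457, θ₂=0.245, ω₂=0.476
apply F[7]=-20.000 → step 8: x=-0.195, v=-2.463, θ₁=0.267, ω₁=5.220, θ₂=0.254, ω₂=0.473
apply F[8]=+4.085 → step 9: x=-0.243, v=-2.387, θ₁=0.371, ω₁=5.193, θ₂=0.264, ω₂=0.476
apply F[9]=+20.000 → step 10: x=-0.288, v=-2.102, θ₁=0.470, ω₁=4.799, θ₂=0.273, ω₂=0.456
apply F[10]=+20.000 → step 11: x=-0.327, v=-1.840, θ₁=0.564, ω₁=4.536, θ₂=0.282, ω₂=0.413
apply F[11]=+20.000 → step 12: x=-0.362, v=-1.596, θ₁=0.653, ω₁=4.384, θ₂=0.289, ω₂=0.348
apply F[12]=+20.000 → step 13: x=-0.391, v=-1.364, θ₁=0.740, ω₁=4.326, θ₂=0.295, ω₂=0.266
apply F[13]=+20.000 → step 14: x=-0.416, v=-1.138, θ₁=0.826, ω₁=4.343, θ₂=0.300, ω₂=0.171
apply F[14]=+20.000 → step 15: x=-0.437, v=-0.914, θ₁=0.914, ω₁=4.424, θ₂=0.302, ω₂=0.068
apply F[15]=+20.000 → step 16: x=-0.453, v=-0.686, θ₁=1.003, ω₁=4.558, θ₂=0.302, ω₂=-0.037
apply F[16]=+20.000 → step 17: x=-0.464, v=-0.451, θ₁=1.096, ω₁=4.739, θ₂=0.301, ω₂=-0.139
apply F[17]=+20.000 → step 18: x=-0.471, v=-0.206, θ₁=1.193, ω₁=4.964, θ₂=0.297, ω₂=-0.233
apply F[18]=+20.000 → step 19: x=-0.472, v=0.053, θ₁=1.295, ω₁=5.234, θ₂=0.292, ω₂=-0.312
apply F[19]=+20.000 → step 20: x=-0.468, v=0.330, θ₁=1.403, ω₁=5.552, θ₂=0.285, ω₂=-0.371
apply F[20]=+20.000 → step 21: x=-0.459, v=0.629, θ₁=1.518, ω₁=5.928, θ₂=0.277, ω₂=-0.401
apply F[21]=+20.000 → step 22: x=-0.443, v=0.955, θ₁=1.641, ω₁=6.376, θ₂=0.269, ω₂=-0.392
apply F[22]=+20.000 → step 23: x=-0.420, v=1.315, θ₁=1.773, ω₁=6.920, θ₂=0.262, ω₂=-0.330
apply F[23]=+20.000 → step 24: x=-0.390, v=1.720, θ₁=1.918, ω₁=7.601, θ₂=0.256, ω₂=-0.195
apply F[24]=+20.000 → step 25: x=-0.351, v=2.186, θ₁=2.079, ω₁=8.479, θ₂=0.254, ω₂=0.046
apply F[25]=+20.000 → step 26: x=-0.302, v=2.734, θ₁=2.259, ω₁=9.657, θ₂=0.259, ω₂=0.444
apply F[26]=+20.000 → step 27: x=-0.241, v=3.398, θ₁=2.468, ω₁=11.300, θ₂=0.274, ω₂=1.093
apply F[27]=+20.000 → step 28: x=-0.165, v=4.195, θ₁=2.716, ω₁=13.609, θ₂=0.305, ω₂=2.140
apply F[28]=+20.000 → step 29: x=-0.073, v=4.985, θ₁=3.016, ω₁=16.396, θ₂=0.363, ω₂=3.693
apply F[29]=+20.000 → step 30: x=0.030, v=5.162, θ₁=3.362, ω₁=17.788, θ₂=0.453, ω₂=5.193
apply F[30]=+20.000 → step 31: x=0.127, v=4.495, θ₁=3.709, ω₁=16.556, θ₂=0.563, ω₂=5.661
apply F[31]=+20.000 → step 32: x=0.209, v=3.681, θ₁=4.021, ω₁=14.722, θ₂=0.674, ω₂=5.398
apply F[32]=+20.000 → step 33: x=0.275, v=3.016, θ₁=4.300, ω₁=13.284, θ₂=0.778, ω₂=4.891
apply F[33]=+20.000 → step 34: x=0.330, v=2.504, θ₁=4.555, ω₁=12.254, θ₂=0.870, ω₂=4.302
apply F[34]=+20.000 → step 35: x=0.376, v=2.110, θ₁=4.792, ω₁=11.506, θ₂=0.949, ω₂=3.666
apply F[35]=+20.000 → step 36: x=0.416, v=1.814, θ₁=5.017, ω₁=10.935, θ₂=1.016, ω₂=2.992
apply F[36]=+20.000 → step 37: x=0.450, v=1.607, θ₁=5.230, ω₁=10.466, θ₂=1.069, ω₂=2.283
Max |angle| over trajectory = 5.230 rad; bound = 5.320 → within bound.

Answer: yes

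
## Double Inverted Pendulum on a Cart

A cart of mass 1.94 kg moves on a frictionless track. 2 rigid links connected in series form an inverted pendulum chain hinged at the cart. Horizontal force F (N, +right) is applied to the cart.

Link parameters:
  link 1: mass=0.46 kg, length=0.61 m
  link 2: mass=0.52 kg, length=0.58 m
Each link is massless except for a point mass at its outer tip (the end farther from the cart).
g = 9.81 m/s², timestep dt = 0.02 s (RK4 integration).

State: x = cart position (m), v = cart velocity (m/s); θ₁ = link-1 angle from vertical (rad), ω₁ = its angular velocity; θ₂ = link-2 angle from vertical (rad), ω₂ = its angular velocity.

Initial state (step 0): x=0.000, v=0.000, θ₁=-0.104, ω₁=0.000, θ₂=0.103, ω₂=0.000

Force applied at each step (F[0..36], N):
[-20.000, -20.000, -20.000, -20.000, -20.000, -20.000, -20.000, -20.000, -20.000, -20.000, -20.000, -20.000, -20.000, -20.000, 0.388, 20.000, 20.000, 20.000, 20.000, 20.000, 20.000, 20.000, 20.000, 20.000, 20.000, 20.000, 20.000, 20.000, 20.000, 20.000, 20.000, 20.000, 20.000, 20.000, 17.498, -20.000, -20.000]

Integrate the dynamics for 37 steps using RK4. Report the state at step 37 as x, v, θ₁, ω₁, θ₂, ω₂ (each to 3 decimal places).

Answer: x=-0.653, v=1.622, θ₁=2.938, ω₁=5.797, θ₂=1.500, ω₂=10.119

Derivation:
apply F[0]=-20.000 → step 1: x=-0.002, v=-0.195, θ₁=-0.102, ω₁=0.209, θ₂=0.105, ω₂=0.155
apply F[1]=-20.000 → step 2: x=-0.008, v=-0.392, θ₁=-0.096, ω₁=0.422, θ₂=0.109, ω₂=0.308
apply F[2]=-20.000 → step 3: x=-0.018, v=-0.589, θ₁=-0.085, ω₁=0.641, θ₂=0.117, ω₂=0.456
apply F[3]=-20.000 → step 4: x=-0.031, v=-0.787, θ₁=-0.070, ω₁=0.872, θ₂=0.127, ω₂=0.597
apply F[4]=-20.000 → step 5: x=-0.049, v=-0.988, θ₁=-0.050, ω₁=1.116, θ₂=0.141, ω₂=0.728
apply F[5]=-20.000 → step 6: x=-0.071, v=-1.190, θ₁=-0.025, ω₁=1.379, θ₂=0.156, ω₂=0.847
apply F[6]=-20.000 → step 7: x=-0.097, v=-1.396, θ₁=0.005, ω₁=1.662, θ₂=0.174, ω₂=0.949
apply F[7]=-20.000 → step 8: x=-0.127, v=-1.604, θ₁=0.042, ω₁=1.970, θ₂=0.194, ω₂=1.033
apply F[8]=-20.000 → step 9: x=-0.161, v=-1.813, θ₁=0.084, ω₁=2.305, θ₂=0.216, ω₂=1.094
apply F[9]=-20.000 → step 10: x=-0.199, v=-2.024, θ₁=0.134, ω₁=2.666, θ₂=0.238, ω₂=1.132
apply F[10]=-20.000 → step 11: x=-0.242, v=-2.235, θ₁=0.191, ω₁=3.050, θ₂=0.261, ω₂=1.149
apply F[11]=-20.000 → step 12: x=-0.289, v=-2.442, θ₁=0.256, ω₁=3.452, θ₂=0.284, ω₂=1.151
apply F[12]=-20.000 → step 13: x=-0.340, v=-2.642, θ₁=0.329, ω₁=3.858, θ₂=0.307, ω₂=1.152
apply F[13]=-20.000 → step 14: x=-0.394, v=-2.831, θ₁=0.410, ω₁=4.253, θ₂=0.330, ω₂=1.170
apply F[14]=+0.388 → step 15: x=-0.451, v=-2.815, θ₁=0.496, ω₁=4.359, θ₂=0.353, ω₂=1.191
apply F[15]=+20.000 → step 16: x=-0.505, v=-2.618, θ₁=0.582, ω₁=4.255, θ₂=0.377, ω₂=1.169
apply F[16]=+20.000 → step 17: x=-0.555, v=-2.425, θ₁=0.667, ω₁=4.202, θ₂=0.400, ω₂=1.132
apply F[17]=+20.000 → step 18: x=-0.602, v=-2.234, θ₁=0.751, ω₁=4.194, θ₂=0.422, ω₂=1.081
apply F[18]=+20.000 → step 19: x=-0.645, v=-2.044, θ₁=0.835, ω₁=4.228, θ₂=0.443, ω₂=1.024
apply F[19]=+20.000 → step 20: x=-0.684, v=-1.852, θ₁=0.920, ω₁=4.297, θ₂=0.463, ω₂=0.966
apply F[20]=+20.000 → step 21: x=-0.719, v=-1.658, θ₁=1.007, ω₁=4.398, θ₂=0.482, ω₂=0.916
apply F[21]=+20.000 → step 22: x=-0.750, v=-1.460, θ₁=1.096, ω₁=4.526, θ₂=0.500, ω₂=0.883
apply F[22]=+20.000 → step 23: x=-0.777, v=-1.255, θ₁=1.188, ω₁=4.678, θ₂=0.518, ω₂=0.874
apply F[23]=+20.000 → step 24: x=-0.800, v=-1.044, θ₁=1.284, ω₁=4.852, θ₂=0.535, ω₂=0.901
apply F[24]=+20.000 → step 25: x=-0.819, v=-0.824, θ₁=1.383, ω₁=5.048, θ₂=0.554, ω₂=0.972
apply F[25]=+20.000 → step 26: x=-0.833, v=-0.595, θ₁=1.486, ω₁=5.266, θ₂=0.574, ω₂=1.099
apply F[26]=+20.000 → step 27: x=-0.843, v=-0.356, θ₁=1.593, ω₁=5.507, θ₂=0.598, ω₂=1.294
apply F[27]=+20.000 → step 28: x=-0.847, v=-0.106, θ₁=1.706, ω₁=5.772, θ₂=0.627, ω₂=1.570
apply F[28]=+20.000 → step 29: x=-0.847, v=0.156, θ₁=1.824, ω₁=6.061, θ₂=0.662, ω₂=1.943
apply F[29]=+20.000 → step 30: x=-0.841, v=0.430, θ₁=1.949, ω₁=6.373, θ₂=0.705, ω₂=2.430
apply F[30]=+20.000 → step 31: x=-0.830, v=0.717, θ₁=2.079, ω₁=6.704, θ₂=0.760, ω₂=3.051
apply F[31]=+20.000 → step 32: x=-0.812, v=1.014, θ₁=2.217, ω₁=7.040, θ₂=0.828, ω₂=3.827
apply F[32]=+20.000 → step 33: x=-0.789, v=1.319, θ₁=2.361, ω₁=7.355, θ₂=0.914, ω₂=4.774
apply F[33]=+20.000 → step 34: x=-0.760, v=1.626, θ₁=2.511, ω₁=7.603, θ₂=1.020, ω₂=5.897
apply F[34]=+17.498 → step 35: x=-0.724, v=1.900, θ₁=2.664, ω₁=7.679, θ₂=1.151, ω₂=7.199
apply F[35]=-20.000 → step 36: x=-0.687, v=1.779, θ₁=2.810, ω₁=6.927, θ₂=1.311, ω₂=8.765
apply F[36]=-20.000 → step 37: x=-0.653, v=1.622, θ₁=2.938, ω₁=5.797, θ₂=1.500, ω₂=10.119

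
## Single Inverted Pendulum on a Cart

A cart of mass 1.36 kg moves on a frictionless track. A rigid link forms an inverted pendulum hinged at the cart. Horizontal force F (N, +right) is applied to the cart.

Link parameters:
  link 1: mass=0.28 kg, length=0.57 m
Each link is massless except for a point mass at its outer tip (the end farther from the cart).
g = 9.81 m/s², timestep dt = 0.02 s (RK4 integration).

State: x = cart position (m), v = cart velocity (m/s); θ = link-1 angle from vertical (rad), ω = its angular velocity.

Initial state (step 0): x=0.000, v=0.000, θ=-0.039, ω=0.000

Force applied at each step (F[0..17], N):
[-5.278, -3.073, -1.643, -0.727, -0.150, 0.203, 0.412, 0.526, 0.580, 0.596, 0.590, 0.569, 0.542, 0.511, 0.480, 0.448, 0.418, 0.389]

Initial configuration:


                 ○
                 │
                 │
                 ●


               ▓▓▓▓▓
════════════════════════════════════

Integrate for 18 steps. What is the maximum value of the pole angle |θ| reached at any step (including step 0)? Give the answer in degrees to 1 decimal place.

Answer: 2.2°

Derivation:
apply F[0]=-5.278 → step 1: x=-0.001, v=-0.076, θ=-0.038, ω=0.120
apply F[1]=-3.073 → step 2: x=-0.003, v=-0.120, θ=-0.035, ω=0.184
apply F[2]=-1.643 → step 3: x=-0.005, v=-0.143, θ=-0.031, ω=0.213
apply F[3]=-0.727 → step 4: x=-0.008, v=-0.152, θ=-0.026, ω=0.220
apply F[4]=-0.150 → step 5: x=-0.011, v=-0.153, θ=-0.022, ω=0.214
apply F[5]=+0.203 → step 6: x=-0.014, v=-0.150, θ=-0.018, ω=0.200
apply F[6]=+0.412 → step 7: x=-0.017, v=-0.143, θ=-0.014, ω=0.183
apply F[7]=+0.526 → step 8: x=-0.020, v=-0.135, θ=-0.011, ω=0.164
apply F[8]=+0.580 → step 9: x=-0.023, v=-0.126, θ=-0.008, ω=0.145
apply F[9]=+0.596 → step 10: x=-0.025, v=-0.117, θ=-0.005, ω=0.127
apply F[10]=+0.590 → step 11: x=-0.027, v=-0.108, θ=-0.003, ω=0.110
apply F[11]=+0.569 → step 12: x=-0.029, v=-0.099, θ=-0.000, ω=0.095
apply F[12]=+0.542 → step 13: x=-0.031, v=-0.091, θ=0.001, ω=0.081
apply F[13]=+0.511 → step 14: x=-0.033, v=-0.084, θ=0.003, ω=0.069
apply F[14]=+0.480 → step 15: x=-0.035, v=-0.077, θ=0.004, ω=0.058
apply F[15]=+0.448 → step 16: x=-0.036, v=-0.071, θ=0.005, ω=0.048
apply F[16]=+0.418 → step 17: x=-0.038, v=-0.065, θ=0.006, ω=0.040
apply F[17]=+0.389 → step 18: x=-0.039, v=-0.059, θ=0.007, ω=0.033
Max |angle| over trajectory = 0.039 rad = 2.2°.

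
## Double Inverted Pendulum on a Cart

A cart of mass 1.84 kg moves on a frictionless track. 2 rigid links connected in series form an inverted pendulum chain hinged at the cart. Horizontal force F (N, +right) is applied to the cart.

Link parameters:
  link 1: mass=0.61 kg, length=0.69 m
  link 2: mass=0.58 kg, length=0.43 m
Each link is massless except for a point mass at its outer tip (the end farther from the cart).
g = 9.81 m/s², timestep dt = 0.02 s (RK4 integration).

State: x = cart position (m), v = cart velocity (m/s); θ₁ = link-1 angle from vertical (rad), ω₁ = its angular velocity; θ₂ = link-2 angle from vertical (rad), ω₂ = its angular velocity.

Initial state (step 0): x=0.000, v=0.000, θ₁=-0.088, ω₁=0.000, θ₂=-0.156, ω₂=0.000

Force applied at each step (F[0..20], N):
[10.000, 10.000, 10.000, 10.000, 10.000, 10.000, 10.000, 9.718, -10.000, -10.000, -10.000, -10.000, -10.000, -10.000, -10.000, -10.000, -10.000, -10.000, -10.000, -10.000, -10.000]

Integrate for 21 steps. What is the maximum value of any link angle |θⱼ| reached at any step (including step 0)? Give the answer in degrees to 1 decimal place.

Answer: 38.9°

Derivation:
apply F[0]=+10.000 → step 1: x=0.001, v=0.119, θ₁=-0.090, ω₁=-0.180, θ₂=-0.157, ω₂=-0.056
apply F[1]=+10.000 → step 2: x=0.005, v=0.239, θ₁=-0.095, ω₁=-0.363, θ₂=-0.158, ω₂=-0.110
apply F[2]=+10.000 → step 3: x=0.011, v=0.359, θ₁=-0.104, ω₁=-0.549, θ₂=-0.161, ω₂=-0.159
apply F[3]=+10.000 → step 4: x=0.019, v=0.480, θ₁=-0.117, ω₁=-0.743, θ₂=-0.165, ω₂=-0.201
apply F[4]=+10.000 → step 5: x=0.030, v=0.603, θ₁=-0.134, ω₁=-0.945, θ₂=-0.169, ω₂=-0.232
apply F[5]=+10.000 → step 6: x=0.043, v=0.726, θ₁=-0.155, ω₁=-1.157, θ₂=-0.174, ω₂=-0.252
apply F[6]=+10.000 → step 7: x=0.059, v=0.851, θ₁=-0.180, ω₁=-1.381, θ₂=-0.179, ω₂=-0.258
apply F[7]=+9.718 → step 8: x=0.077, v=0.974, θ₁=-0.210, ω₁=-1.613, θ₂=-0.184, ω₂=-0.250
apply F[8]=-10.000 → step 9: x=0.096, v=0.891, θ₁=-0.242, ω₁=-1.569, θ₂=-0.189, ω₂=-0.218
apply F[9]=-10.000 → step 10: x=0.113, v=0.811, θ₁=-0.273, ω₁=-1.545, θ₂=-0.193, ω₂=-0.165
apply F[10]=-10.000 → step 11: x=0.128, v=0.734, θ₁=-0.304, ω₁=-1.543, θ₂=-0.195, ω₂=-0.090
apply F[11]=-10.000 → step 12: x=0.142, v=0.661, θ₁=-0.335, ω₁=-1.561, θ₂=-0.196, ω₂=0.007
apply F[12]=-10.000 → step 13: x=0.155, v=0.590, θ₁=-0.367, ω₁=-1.598, θ₂=-0.195, ω₂=0.127
apply F[13]=-10.000 → step 14: x=0.166, v=0.521, θ₁=-0.399, ω₁=-1.654, θ₂=-0.191, ω₂=0.268
apply F[14]=-10.000 → step 15: x=0.176, v=0.454, θ₁=-0.433, ω₁=-1.728, θ₂=-0.184, ω₂=0.431
apply F[15]=-10.000 → step 16: x=0.184, v=0.388, θ₁=-0.468, ω₁=-1.818, θ₂=-0.173, ω₂=0.615
apply F[16]=-10.000 → step 17: x=0.191, v=0.322, θ₁=-0.506, ω₁=-1.923, θ₂=-0.159, ω₂=0.815
apply F[17]=-10.000 → step 18: x=0.197, v=0.255, θ₁=-0.545, ω₁=-2.041, θ₂=-0.141, ω₂=1.030
apply F[18]=-10.000 → step 19: x=0.201, v=0.187, θ₁=-0.587, ω₁=-2.168, θ₂=-0.118, ω₂=1.253
apply F[19]=-10.000 → step 20: x=0.204, v=0.116, θ₁=-0.632, ω₁=-2.301, θ₂=-0.091, ω₂=1.478
apply F[20]=-10.000 → step 21: x=0.206, v=0.042, θ₁=-0.679, ω₁=-2.437, θ₂=-0.059, ω₂=1.699
Max |angle| over trajectory = 0.679 rad = 38.9°.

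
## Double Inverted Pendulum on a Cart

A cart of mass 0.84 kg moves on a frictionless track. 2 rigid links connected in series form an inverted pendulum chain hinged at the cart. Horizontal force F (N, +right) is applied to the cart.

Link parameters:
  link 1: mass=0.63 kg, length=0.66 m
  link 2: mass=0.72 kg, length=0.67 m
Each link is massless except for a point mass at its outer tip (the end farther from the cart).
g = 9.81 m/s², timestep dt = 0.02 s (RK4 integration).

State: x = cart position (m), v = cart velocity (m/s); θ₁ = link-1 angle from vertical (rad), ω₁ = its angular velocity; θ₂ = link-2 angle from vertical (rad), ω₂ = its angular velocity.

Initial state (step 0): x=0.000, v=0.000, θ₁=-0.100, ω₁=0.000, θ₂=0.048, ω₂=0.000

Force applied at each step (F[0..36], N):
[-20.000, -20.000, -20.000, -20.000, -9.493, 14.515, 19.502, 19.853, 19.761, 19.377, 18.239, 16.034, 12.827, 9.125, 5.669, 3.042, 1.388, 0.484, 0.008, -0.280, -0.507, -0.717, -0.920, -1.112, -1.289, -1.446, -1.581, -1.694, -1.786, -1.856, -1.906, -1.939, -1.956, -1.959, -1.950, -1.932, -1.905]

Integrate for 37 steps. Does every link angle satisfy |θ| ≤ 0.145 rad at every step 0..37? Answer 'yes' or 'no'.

Answer: no

Derivation:
apply F[0]=-20.000 → step 1: x=-0.004, v=-0.440, θ₁=-0.094, ω₁=0.576, θ₂=0.049, ω₂=0.108
apply F[1]=-20.000 → step 2: x=-0.018, v=-0.886, θ₁=-0.077, ω₁=1.172, θ₂=0.052, ω₂=0.204
apply F[2]=-20.000 → step 3: x=-0.040, v=-1.342, θ₁=-0.047, ω₁=1.805, θ₂=0.057, ω₂=0.276
apply F[3]=-20.000 → step 4: x=-0.071, v=-1.812, θ₁=-0.004, ω₁=2.486, θ₂=0.063, ω₂=0.317
apply F[4]=-9.493 → step 5: x=-0.110, v=-2.041, θ₁=0.049, ω₁=2.832, θ₂=0.070, ω₂=0.331
apply F[5]=+14.515 → step 6: x=-0.147, v=-1.712, θ₁=0.101, ω₁=2.358, θ₂=0.076, ω₂=0.329
apply F[6]=+19.502 → step 7: x=-0.177, v=-1.285, θ₁=0.142, ω₁=1.766, θ₂=0.083, ω₂=0.303
apply F[7]=+19.853 → step 8: x=-0.199, v=-0.869, θ₁=0.172, ω₁=1.220, θ₂=0.088, ω₂=0.250
apply F[8]=+19.761 → step 9: x=-0.212, v=-0.472, θ₁=0.191, ω₁=0.721, θ₂=0.092, ω₂=0.177
apply F[9]=+19.377 → step 10: x=-0.218, v=-0.092, θ₁=0.201, ω₁=0.260, θ₂=0.095, ω₂=0.092
apply F[10]=+18.239 → step 11: x=-0.216, v=0.259, θ₁=0.202, ω₁=-0.154, θ₂=0.096, ω₂=0.004
apply F[11]=+16.034 → step 12: x=-0.208, v=0.562, θ₁=0.195, ω₁=-0.501, θ₂=0.095, ω₂=-0.078
apply F[12]=+12.827 → step 13: x=-0.194, v=0.798, θ₁=0.183, ω₁=-0.759, θ₂=0.093, ω₂=-0.147
apply F[13]=+9.125 → step 14: x=-0.177, v=0.957, θ₁=0.166, ω₁=-0.914, θ₂=0.090, ω₂=-0.203
apply F[14]=+5.669 → step 15: x=-0.157, v=1.043, θ₁=0.147, ω₁=-0.973, θ₂=0.085, ω₂=-0.246
apply F[15]=+3.042 → step 16: x=-0.136, v=1.075, θ₁=0.128, ω₁=-0.963, θ₂=0.080, ω₂=-0.279
apply F[16]=+1.388 → step 17: x=-0.114, v=1.073, θ₁=0.109, ω₁=-0.912, θ₂=0.074, ω₂=-0.303
apply F[17]=+0.484 → step 18: x=-0.093, v=1.055, θ₁=0.092, ω₁=-0.846, θ₂=0.068, ω₂=-0.320
apply F[18]=+0.008 → step 19: x=-0.072, v=1.031, θ₁=0.075, ω₁=-0.779, θ₂=0.061, ω₂=-0.331
apply F[19]=-0.280 → step 20: x=-0.052, v=1.004, θ₁=0.060, ω₁=-0.715, θ₂=0.055, ω₂=-0.337
apply F[20]=-0.507 → step 21: x=-0.032, v=0.976, θ₁=0.047, ω₁=-0.656, θ₂=0.048, ω₂=-0.338
apply F[21]=-0.717 → step 22: x=-0.013, v=0.947, θ₁=0.034, ω₁=-0.601, θ₂=0.041, ω₂=-0.336
apply F[22]=-0.920 → step 23: x=0.006, v=0.916, θ₁=0.023, ω₁=-0.549, θ₂=0.034, ω₂=-0.330
apply F[23]=-1.112 → step 24: x=0.024, v=0.884, θ₁=0.012, ω₁=-0.500, θ₂=0.028, ω₂=-0.321
apply F[24]=-1.289 → step 25: x=0.041, v=0.851, θ₁=0.003, ω₁=-0.454, θ₂=0.022, ω₂=-0.311
apply F[25]=-1.446 → step 26: x=0.058, v=0.817, θ₁=-0.006, ω₁=-0.410, θ₂=0.015, ω₂=-0.298
apply F[26]=-1.581 → step 27: x=0.074, v=0.783, θ₁=-0.014, ω₁=-0.368, θ₂=0.010, ω₂=-0.284
apply F[27]=-1.694 → step 28: x=0.089, v=0.748, θ₁=-0.021, ω₁=-0.328, θ₂=0.004, ω₂=-0.269
apply F[28]=-1.786 → step 29: x=0.104, v=0.713, θ₁=-0.027, ω₁=-0.291, θ₂=-0.001, ω₂=-0.254
apply F[29]=-1.856 → step 30: x=0.118, v=0.678, θ₁=-0.032, ω₁=-0.256, θ₂=-0.006, ω₂=-0.237
apply F[30]=-1.906 → step 31: x=0.131, v=0.644, θ₁=-0.037, ω₁=-0.223, θ₂=-0.011, ω₂=-0.221
apply F[31]=-1.939 → step 32: x=0.143, v=0.610, θ₁=-0.041, ω₁=-0.192, θ₂=-0.015, ω₂=-0.204
apply F[32]=-1.956 → step 33: x=0.155, v=0.577, θ₁=-0.045, ω₁=-0.164, θ₂=-0.019, ω₂=-0.188
apply F[33]=-1.959 → step 34: x=0.167, v=0.545, θ₁=-0.048, ω₁=-0.138, θ₂=-0.022, ω₂=-0.172
apply F[34]=-1.950 → step 35: x=0.177, v=0.514, θ₁=-0.050, ω₁=-0.115, θ₂=-0.026, ω₂=-0.156
apply F[35]=-1.932 → step 36: x=0.187, v=0.484, θ₁=-0.052, ω₁=-0.093, θ₂=-0.029, ω₂=-0.140
apply F[36]=-1.905 → step 37: x=0.197, v=0.456, θ₁=-0.054, ω₁=-0.074, θ₂=-0.031, ω₂=-0.126
Max |angle| over trajectory = 0.202 rad; bound = 0.145 → exceeded.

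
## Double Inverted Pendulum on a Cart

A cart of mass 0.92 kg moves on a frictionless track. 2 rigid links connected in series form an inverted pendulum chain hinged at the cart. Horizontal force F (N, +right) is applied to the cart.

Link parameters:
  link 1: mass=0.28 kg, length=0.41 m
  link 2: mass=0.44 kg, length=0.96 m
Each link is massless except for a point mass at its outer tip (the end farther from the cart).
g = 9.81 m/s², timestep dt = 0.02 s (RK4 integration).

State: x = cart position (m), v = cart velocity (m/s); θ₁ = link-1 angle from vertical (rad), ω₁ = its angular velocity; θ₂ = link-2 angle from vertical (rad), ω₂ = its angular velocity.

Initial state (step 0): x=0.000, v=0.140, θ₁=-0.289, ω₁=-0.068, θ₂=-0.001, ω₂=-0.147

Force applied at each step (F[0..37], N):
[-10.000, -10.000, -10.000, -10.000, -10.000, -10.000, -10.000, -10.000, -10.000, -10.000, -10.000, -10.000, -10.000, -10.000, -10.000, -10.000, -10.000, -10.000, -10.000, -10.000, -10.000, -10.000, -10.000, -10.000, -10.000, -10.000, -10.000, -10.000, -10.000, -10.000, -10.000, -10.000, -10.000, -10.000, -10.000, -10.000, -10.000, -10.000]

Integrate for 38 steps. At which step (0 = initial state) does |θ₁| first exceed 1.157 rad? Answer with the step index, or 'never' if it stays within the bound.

apply F[0]=-10.000 → step 1: x=0.001, v=-0.030, θ₁=-0.290, ω₁=-0.025, θ₂=-0.002, ω₂=0.013
apply F[1]=-10.000 → step 2: x=-0.001, v=-0.201, θ₁=-0.290, ω₁=0.017, θ₂=-0.000, ω₂=0.173
apply F[2]=-10.000 → step 3: x=-0.007, v=-0.372, θ₁=-0.289, ω₁=0.059, θ₂=0.005, ω₂=0.333
apply F[3]=-10.000 → step 4: x=-0.016, v=-0.543, θ₁=-0.288, ω₁=0.103, θ₂=0.013, ω₂=0.496
apply F[4]=-10.000 → step 5: x=-0.029, v=-0.715, θ₁=-0.285, ω₁=0.150, θ₂=0.024, ω₂=0.660
apply F[5]=-10.000 → step 6: x=-0.045, v=-0.889, θ₁=-0.282, ω₁=0.202, θ₂=0.039, ω₂=0.826
apply F[6]=-10.000 → step 7: x=-0.064, v=-1.064, θ₁=-0.277, ω₁=0.260, θ₂=0.057, ω₂=0.994
apply F[7]=-10.000 → step 8: x=-0.087, v=-1.241, θ₁=-0.271, ω₁=0.328, θ₂=0.079, ω₂=1.165
apply F[8]=-10.000 → step 9: x=-0.114, v=-1.421, θ₁=-0.264, ω₁=0.409, θ₂=0.104, ω₂=1.337
apply F[9]=-10.000 → step 10: x=-0.144, v=-1.603, θ₁=-0.255, ω₁=0.507, θ₂=0.132, ω₂=1.509
apply F[10]=-10.000 → step 11: x=-0.178, v=-1.788, θ₁=-0.243, ω₁=0.628, θ₂=0.164, ω₂=1.682
apply F[11]=-10.000 → step 12: x=-0.216, v=-1.977, θ₁=-0.229, ω₁=0.776, θ₂=0.200, ω₂=1.853
apply F[12]=-10.000 → step 13: x=-0.257, v=-2.169, θ₁=-0.212, ω₁=0.959, θ₂=0.238, ω₂=2.019
apply F[13]=-10.000 → step 14: x=-0.302, v=-2.365, θ₁=-0.191, ω₁=1.184, θ₂=0.280, ω₂=2.179
apply F[14]=-10.000 → step 15: x=-0.352, v=-2.566, θ₁=-0.164, ω₁=1.458, θ₂=0.326, ω₂=2.328
apply F[15]=-10.000 → step 16: x=-0.405, v=-2.771, θ₁=-0.132, ω₁=1.790, θ₂=0.374, ω₂=2.464
apply F[16]=-10.000 → step 17: x=-0.463, v=-2.981, θ₁=-0.092, ω₁=2.190, θ₂=0.424, ω₂=2.579
apply F[17]=-10.000 → step 18: x=-0.524, v=-3.194, θ₁=-0.044, ω₁=2.665, θ₂=0.476, ω₂=2.667
apply F[18]=-10.000 → step 19: x=-0.590, v=-3.411, θ₁=0.015, ω₁=3.225, θ₂=0.530, ω₂=2.719
apply F[19]=-10.000 → step 20: x=-0.661, v=-3.629, θ₁=0.086, ω₁=3.874, θ₂=0.585, ω₂=2.725
apply F[20]=-10.000 → step 21: x=-0.736, v=-3.842, θ₁=0.170, ω₁=4.613, θ₂=0.639, ω₂=2.673
apply F[21]=-10.000 → step 22: x=-0.814, v=-4.041, θ₁=0.271, ω₁=5.429, θ₂=0.691, ω₂=2.556
apply F[22]=-10.000 → step 23: x=-0.897, v=-4.213, θ₁=0.388, ω₁=6.283, θ₂=0.741, ω₂=2.377
apply F[23]=-10.000 → step 24: x=-0.983, v=-4.339, θ₁=0.522, ω₁=7.108, θ₂=0.786, ω₂=2.161
apply F[24]=-10.000 → step 25: x=-1.070, v=-4.401, θ₁=0.671, ω₁=7.803, θ₂=0.827, ω₂=1.964
apply F[25]=-10.000 → step 26: x=-1.158, v=-4.394, θ₁=0.833, ω₁=8.279, θ₂=0.865, ω₂=1.858
apply F[26]=-10.000 → step 27: x=-1.245, v=-4.331, θ₁=1.001, ω₁=8.508, θ₂=0.903, ω₂=1.898
apply F[27]=-10.000 → step 28: x=-1.331, v=-4.238, θ₁=1.171, ω₁=8.531, θ₂=0.942, ω₂=2.093
apply F[28]=-10.000 → step 29: x=-1.415, v=-4.135, θ₁=1.341, ω₁=8.412, θ₂=0.987, ω₂=2.425
apply F[29]=-10.000 → step 30: x=-1.497, v=-4.035, θ₁=1.507, ω₁=8.194, θ₂=1.040, ω₂=2.864
apply F[30]=-10.000 → step 31: x=-1.576, v=-3.945, θ₁=1.668, ω₁=7.890, θ₂=1.102, ω₂=3.385
apply F[31]=-10.000 → step 32: x=-1.655, v=-3.870, θ₁=1.822, ω₁=7.488, θ₂=1.176, ω₂=3.966
apply F[32]=-10.000 → step 33: x=-1.731, v=-3.811, θ₁=1.967, ω₁=6.960, θ₂=1.261, ω₂=4.593
apply F[33]=-10.000 → step 34: x=-1.807, v=-3.770, θ₁=2.099, ω₁=6.269, θ₂=1.360, ω₂=5.248
apply F[34]=-10.000 → step 35: x=-1.882, v=-3.746, θ₁=2.216, ω₁=5.385, θ₂=1.471, ω₂=5.922
apply F[35]=-10.000 → step 36: x=-1.957, v=-3.734, θ₁=2.313, ω₁=4.289, θ₂=1.597, ω₂=6.609
apply F[36]=-10.000 → step 37: x=-2.032, v=-3.720, θ₁=2.387, ω₁=2.992, θ₂=1.736, ω₂=7.315
apply F[37]=-10.000 → step 38: x=-2.106, v=-3.681, θ₁=2.432, ω₁=1.555, θ₂=1.890, ω₂=8.056
|θ₁| = 1.171 > 1.157 first at step 28.

Answer: 28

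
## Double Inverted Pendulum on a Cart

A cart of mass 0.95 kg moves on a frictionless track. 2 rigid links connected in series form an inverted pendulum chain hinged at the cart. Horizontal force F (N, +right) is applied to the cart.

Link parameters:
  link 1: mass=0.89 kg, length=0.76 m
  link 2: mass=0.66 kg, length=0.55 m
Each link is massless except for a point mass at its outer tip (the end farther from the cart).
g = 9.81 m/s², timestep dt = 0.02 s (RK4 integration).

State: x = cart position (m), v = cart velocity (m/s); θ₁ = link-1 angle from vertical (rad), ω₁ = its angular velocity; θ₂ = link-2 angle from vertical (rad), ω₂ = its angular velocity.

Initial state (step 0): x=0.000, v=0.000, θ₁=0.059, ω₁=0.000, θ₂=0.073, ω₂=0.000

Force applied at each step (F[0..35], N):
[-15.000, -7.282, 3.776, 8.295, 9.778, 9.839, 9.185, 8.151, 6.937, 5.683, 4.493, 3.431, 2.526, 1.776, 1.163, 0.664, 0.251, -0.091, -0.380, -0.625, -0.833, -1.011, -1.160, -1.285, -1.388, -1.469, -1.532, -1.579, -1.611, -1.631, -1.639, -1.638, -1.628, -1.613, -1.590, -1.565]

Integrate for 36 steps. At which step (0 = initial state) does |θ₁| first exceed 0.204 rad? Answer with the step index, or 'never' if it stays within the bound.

apply F[0]=-15.000 → step 1: x=-0.003, v=-0.333, θ₁=0.064, ω₁=0.451, θ₂=0.073, ω₂=0.007
apply F[1]=-7.282 → step 2: x=-0.012, v=-0.506, θ₁=0.075, ω₁=0.695, θ₂=0.073, ω₂=0.009
apply F[2]=+3.776 → step 3: x=-0.021, v=-0.453, θ₁=0.088, ω₁=0.648, θ₂=0.073, ω₂=0.004
apply F[3]=+8.295 → step 4: x=-0.029, v=-0.309, θ₁=0.100, ω₁=0.488, θ₂=0.073, ω₂=-0.009
apply F[4]=+9.778 → step 5: x=-0.033, v=-0.139, θ₁=0.108, ω₁=0.299, θ₂=0.073, ω₂=-0.030
apply F[5]=+9.839 → step 6: x=-0.034, v=0.030, θ₁=0.112, ω₁=0.113, θ₂=0.072, ω₂=-0.055
apply F[6]=+9.185 → step 7: x=-0.032, v=0.185, θ₁=0.112, ω₁=-0.051, θ₂=0.071, ω₂=-0.082
apply F[7]=+8.151 → step 8: x=-0.027, v=0.318, θ₁=0.110, ω₁=-0.189, θ₂=0.069, ω₂=-0.110
apply F[8]=+6.937 → step 9: x=-0.020, v=0.428, θ₁=0.105, ω₁=-0.297, θ₂=0.066, ω₂=-0.136
apply F[9]=+5.683 → step 10: x=-0.010, v=0.515, θ₁=0.098, ω₁=-0.376, θ₂=0.063, ω₂=-0.159
apply F[10]=+4.493 → step 11: x=0.001, v=0.579, θ₁=0.090, ω₁=-0.430, θ₂=0.060, ω₂=-0.180
apply F[11]=+3.431 → step 12: x=0.013, v=0.623, θ₁=0.081, ω₁=-0.461, θ₂=0.056, ω₂=-0.197
apply F[12]=+2.526 → step 13: x=0.025, v=0.652, θ₁=0.072, ω₁=-0.475, θ₂=0.052, ω₂=-0.211
apply F[13]=+1.776 → step 14: x=0.038, v=0.668, θ₁=0.063, ω₁=-0.476, θ₂=0.048, ω₂=-0.221
apply F[14]=+1.163 → step 15: x=0.052, v=0.675, θ₁=0.053, ω₁=-0.467, θ₂=0.043, ω₂=-0.229
apply F[15]=+0.664 → step 16: x=0.065, v=0.674, θ₁=0.044, ω₁=-0.451, θ₂=0.039, ω₂=-0.233
apply F[16]=+0.251 → step 17: x=0.079, v=0.666, θ₁=0.035, ω₁=-0.431, θ₂=0.034, ω₂=-0.235
apply F[17]=-0.091 → step 18: x=0.092, v=0.655, θ₁=0.027, ω₁=-0.408, θ₂=0.029, ω₂=-0.235
apply F[18]=-0.380 → step 19: x=0.105, v=0.640, θ₁=0.019, ω₁=-0.383, θ₂=0.025, ω₂=-0.232
apply F[19]=-0.625 → step 20: x=0.118, v=0.622, θ₁=0.011, ω₁=-0.357, θ₂=0.020, ω₂=-0.227
apply F[20]=-0.833 → step 21: x=0.130, v=0.602, θ₁=0.005, ω₁=-0.330, θ₂=0.016, ω₂=-0.221
apply F[21]=-1.011 → step 22: x=0.142, v=0.580, θ₁=-0.002, ω₁=-0.304, θ₂=0.011, ω₂=-0.214
apply F[22]=-1.160 → step 23: x=0.153, v=0.557, θ₁=-0.008, ω₁=-0.277, θ₂=0.007, ω₂=-0.205
apply F[23]=-1.285 → step 24: x=0.164, v=0.533, θ₁=-0.013, ω₁=-0.251, θ₂=0.003, ω₂=-0.196
apply F[24]=-1.388 → step 25: x=0.174, v=0.509, θ₁=-0.018, ω₁=-0.226, θ₂=-0.001, ω₂=-0.186
apply F[25]=-1.469 → step 26: x=0.184, v=0.484, θ₁=-0.022, ω₁=-0.202, θ₂=-0.004, ω₂=-0.175
apply F[26]=-1.532 → step 27: x=0.194, v=0.460, θ₁=-0.026, ω₁=-0.180, θ₂=-0.008, ω₂=-0.164
apply F[27]=-1.579 → step 28: x=0.203, v=0.435, θ₁=-0.029, ω₁=-0.158, θ₂=-0.011, ω₂=-0.153
apply F[28]=-1.611 → step 29: x=0.211, v=0.411, θ₁=-0.032, ω₁=-0.138, θ₂=-0.014, ω₂=-0.142
apply F[29]=-1.631 → step 30: x=0.219, v=0.387, θ₁=-0.035, ω₁=-0.118, θ₂=-0.017, ω₂=-0.131
apply F[30]=-1.639 → step 31: x=0.227, v=0.364, θ₁=-0.037, ω₁=-0.101, θ₂=-0.019, ω₂=-0.119
apply F[31]=-1.638 → step 32: x=0.234, v=0.342, θ₁=-0.039, ω₁=-0.084, θ₂=-0.021, ω₂=-0.109
apply F[32]=-1.628 → step 33: x=0.240, v=0.320, θ₁=-0.040, ω₁=-0.069, θ₂=-0.023, ω₂=-0.098
apply F[33]=-1.613 → step 34: x=0.246, v=0.299, θ₁=-0.041, ω₁=-0.056, θ₂=-0.025, ω₂=-0.088
apply F[34]=-1.590 → step 35: x=0.252, v=0.279, θ₁=-0.042, ω₁=-0.043, θ₂=-0.027, ω₂=-0.078
apply F[35]=-1.565 → step 36: x=0.258, v=0.260, θ₁=-0.043, ω₁=-0.032, θ₂=-0.028, ω₂=-0.069
max |θ₁| = 0.112 ≤ 0.204 over all 37 states.

Answer: never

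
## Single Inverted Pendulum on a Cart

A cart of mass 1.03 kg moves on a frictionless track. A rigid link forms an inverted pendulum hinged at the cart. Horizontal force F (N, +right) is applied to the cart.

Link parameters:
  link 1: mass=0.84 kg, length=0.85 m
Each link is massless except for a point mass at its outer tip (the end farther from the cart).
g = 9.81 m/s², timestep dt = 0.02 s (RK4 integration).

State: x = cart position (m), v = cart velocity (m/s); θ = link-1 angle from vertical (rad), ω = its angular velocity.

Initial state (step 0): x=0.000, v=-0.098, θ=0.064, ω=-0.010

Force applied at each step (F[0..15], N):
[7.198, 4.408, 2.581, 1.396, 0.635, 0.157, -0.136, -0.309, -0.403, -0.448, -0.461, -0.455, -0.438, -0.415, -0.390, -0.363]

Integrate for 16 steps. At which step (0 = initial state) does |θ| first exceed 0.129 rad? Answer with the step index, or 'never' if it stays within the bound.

Answer: never

Derivation:
apply F[0]=+7.198 → step 1: x=-0.001, v=0.031, θ=0.062, ω=-0.147
apply F[1]=+4.408 → step 2: x=0.001, v=0.107, θ=0.059, ω=-0.222
apply F[2]=+2.581 → step 3: x=0.003, v=0.148, θ=0.054, ω=-0.257
apply F[3]=+1.396 → step 4: x=0.006, v=0.167, θ=0.049, ω=-0.268
apply F[4]=+0.635 → step 5: x=0.010, v=0.172, θ=0.043, ω=-0.263
apply F[5]=+0.157 → step 6: x=0.013, v=0.168, θ=0.038, ω=-0.249
apply F[6]=-0.136 → step 7: x=0.016, v=0.160, θ=0.033, ω=-0.231
apply F[7]=-0.309 → step 8: x=0.020, v=0.149, θ=0.029, ω=-0.211
apply F[8]=-0.403 → step 9: x=0.022, v=0.137, θ=0.025, ω=-0.191
apply F[9]=-0.448 → step 10: x=0.025, v=0.125, θ=0.021, ω=-0.171
apply F[10]=-0.461 → step 11: x=0.027, v=0.113, θ=0.018, ω=-0.152
apply F[11]=-0.455 → step 12: x=0.030, v=0.101, θ=0.015, ω=-0.135
apply F[12]=-0.438 → step 13: x=0.031, v=0.090, θ=0.013, ω=-0.119
apply F[13]=-0.415 → step 14: x=0.033, v=0.080, θ=0.011, ω=-0.104
apply F[14]=-0.390 → step 15: x=0.035, v=0.071, θ=0.009, ω=-0.091
apply F[15]=-0.363 → step 16: x=0.036, v=0.063, θ=0.007, ω=-0.080
max |θ| = 0.064 ≤ 0.129 over all 17 states.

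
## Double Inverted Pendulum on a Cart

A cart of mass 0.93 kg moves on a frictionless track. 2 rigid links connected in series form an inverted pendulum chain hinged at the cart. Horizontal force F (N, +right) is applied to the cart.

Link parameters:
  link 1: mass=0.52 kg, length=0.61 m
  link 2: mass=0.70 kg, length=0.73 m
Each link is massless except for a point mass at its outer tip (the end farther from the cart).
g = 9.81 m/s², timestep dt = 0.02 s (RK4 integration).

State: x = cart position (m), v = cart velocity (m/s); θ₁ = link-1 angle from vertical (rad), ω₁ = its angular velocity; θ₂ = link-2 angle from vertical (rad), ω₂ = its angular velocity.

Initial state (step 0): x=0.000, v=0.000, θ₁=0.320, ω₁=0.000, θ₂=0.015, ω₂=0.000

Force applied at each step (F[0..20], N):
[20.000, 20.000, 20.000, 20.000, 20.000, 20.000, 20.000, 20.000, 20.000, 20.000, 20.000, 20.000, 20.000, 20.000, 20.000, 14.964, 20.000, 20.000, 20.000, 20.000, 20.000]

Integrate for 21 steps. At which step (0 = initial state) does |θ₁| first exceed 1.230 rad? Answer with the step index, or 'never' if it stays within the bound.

Answer: 21

Derivation:
apply F[0]=+20.000 → step 1: x=0.003, v=0.324, θ₁=0.318, ω₁=-0.242, θ₂=0.013, ω₂=-0.248
apply F[1]=+20.000 → step 2: x=0.013, v=0.652, θ₁=0.310, ω₁=-0.492, θ₂=0.005, ω₂=-0.493
apply F[2]=+20.000 → step 3: x=0.029, v=0.984, θ₁=0.298, ω₁=-0.760, θ₂=-0.007, ω₂=-0.733
apply F[3]=+20.000 → step 4: x=0.052, v=1.324, θ₁=0.280, ω₁=-1.054, θ₂=-0.024, ω₂=-0.964
apply F[4]=+20.000 → step 5: x=0.082, v=1.675, θ₁=0.255, ω₁=-1.386, θ₂=-0.046, ω₂=-1.182
apply F[5]=+20.000 → step 6: x=0.120, v=2.040, θ₁=0.224, ω₁=-1.767, θ₂=-0.071, ω₂=-1.380
apply F[6]=+20.000 → step 7: x=0.164, v=2.421, θ₁=0.184, ω₁=-2.210, θ₂=-0.101, ω₂=-1.549
apply F[7]=+20.000 → step 8: x=0.216, v=2.820, θ₁=0.135, ω₁=-2.729, θ₂=-0.133, ω₂=-1.679
apply F[8]=+20.000 → step 9: x=0.277, v=3.236, θ₁=0.075, ω₁=-3.333, θ₂=-0.167, ω₂=-1.756
apply F[9]=+20.000 → step 10: x=0.346, v=3.665, θ₁=0.001, ω₁=-4.021, θ₂=-0.203, ω₂=-1.772
apply F[10]=+20.000 → step 11: x=0.424, v=4.089, θ₁=-0.087, ω₁=-4.767, θ₂=-0.238, ω₂=-1.728
apply F[11]=+20.000 → step 12: x=0.509, v=4.482, θ₁=-0.189, ω₁=-5.503, θ₂=-0.272, ω₂=-1.654
apply F[12]=+20.000 → step 13: x=0.602, v=4.807, θ₁=-0.306, ω₁=-6.127, θ₂=-0.304, ω₂=-1.613
apply F[13]=+20.000 → step 14: x=0.701, v=5.040, θ₁=-0.433, ω₁=-6.553, θ₂=-0.337, ω₂=-1.679
apply F[14]=+20.000 → step 15: x=0.803, v=5.185, θ₁=-0.567, ω₁=-6.767, θ₂=-0.373, ω₂=-1.891
apply F[15]=+14.964 → step 16: x=0.907, v=5.192, θ₁=-0.702, ω₁=-6.745, θ₂=-0.413, ω₂=-2.203
apply F[16]=+20.000 → step 17: x=1.012, v=5.234, θ₁=-0.837, ω₁=-6.703, θ₂=-0.462, ω₂=-2.649
apply F[17]=+20.000 → step 18: x=1.116, v=5.247, θ₁=-0.970, ω₁=-6.593, θ₂=-0.520, ω₂=-3.172
apply F[18]=+20.000 → step 19: x=1.221, v=5.240, θ₁=-1.100, ω₁=-6.436, θ₂=-0.589, ω₂=-3.750
apply F[19]=+20.000 → step 20: x=1.326, v=5.216, θ₁=-1.227, ω₁=-6.235, θ₂=-0.670, ω₂=-4.368
apply F[20]=+20.000 → step 21: x=1.430, v=5.177, θ₁=-1.349, ω₁=-5.988, θ₂=-0.764, ω₂=-5.017
|θ₁| = 1.349 > 1.230 first at step 21.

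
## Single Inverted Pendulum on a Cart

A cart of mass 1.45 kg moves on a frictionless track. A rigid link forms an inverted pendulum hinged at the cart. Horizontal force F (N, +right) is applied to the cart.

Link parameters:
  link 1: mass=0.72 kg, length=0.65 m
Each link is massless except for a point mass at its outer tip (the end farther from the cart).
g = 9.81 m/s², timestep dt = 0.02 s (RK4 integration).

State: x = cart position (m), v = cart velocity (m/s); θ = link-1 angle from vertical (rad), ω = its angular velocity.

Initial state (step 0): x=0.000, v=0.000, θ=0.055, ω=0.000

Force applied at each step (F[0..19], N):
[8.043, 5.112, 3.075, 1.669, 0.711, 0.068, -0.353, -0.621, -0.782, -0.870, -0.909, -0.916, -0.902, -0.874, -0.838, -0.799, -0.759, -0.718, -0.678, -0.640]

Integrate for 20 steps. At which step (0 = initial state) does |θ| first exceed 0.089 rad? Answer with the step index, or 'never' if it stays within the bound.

Answer: never

Derivation:
apply F[0]=+8.043 → step 1: x=0.001, v=0.105, θ=0.054, ω=-0.146
apply F[1]=+5.112 → step 2: x=0.004, v=0.171, θ=0.050, ω=-0.230
apply F[2]=+3.075 → step 3: x=0.008, v=0.209, θ=0.045, ω=-0.274
apply F[3]=+1.669 → step 4: x=0.012, v=0.228, θ=0.039, ω=-0.291
apply F[4]=+0.711 → step 5: x=0.017, v=0.234, θ=0.033, ω=-0.289
apply F[5]=+0.068 → step 6: x=0.021, v=0.232, θ=0.028, ω=-0.277
apply F[6]=-0.353 → step 7: x=0.026, v=0.225, θ=0.022, ω=-0.258
apply F[7]=-0.621 → step 8: x=0.030, v=0.214, θ=0.017, ω=-0.236
apply F[8]=-0.782 → step 9: x=0.034, v=0.202, θ=0.013, ω=-0.213
apply F[9]=-0.870 → step 10: x=0.038, v=0.189, θ=0.009, ω=-0.190
apply F[10]=-0.909 → step 11: x=0.042, v=0.176, θ=0.005, ω=-0.167
apply F[11]=-0.916 → step 12: x=0.045, v=0.163, θ=0.002, ω=-0.146
apply F[12]=-0.902 → step 13: x=0.048, v=0.150, θ=-0.001, ω=-0.127
apply F[13]=-0.874 → step 14: x=0.051, v=0.138, θ=-0.003, ω=-0.109
apply F[14]=-0.838 → step 15: x=0.054, v=0.127, θ=-0.005, ω=-0.093
apply F[15]=-0.799 → step 16: x=0.056, v=0.117, θ=-0.007, ω=-0.079
apply F[16]=-0.759 → step 17: x=0.059, v=0.107, θ=-0.008, ω=-0.066
apply F[17]=-0.718 → step 18: x=0.061, v=0.098, θ=-0.009, ω=-0.055
apply F[18]=-0.678 → step 19: x=0.063, v=0.089, θ=-0.010, ω=-0.045
apply F[19]=-0.640 → step 20: x=0.064, v=0.082, θ=-0.011, ω=-0.036
max |θ| = 0.055 ≤ 0.089 over all 21 states.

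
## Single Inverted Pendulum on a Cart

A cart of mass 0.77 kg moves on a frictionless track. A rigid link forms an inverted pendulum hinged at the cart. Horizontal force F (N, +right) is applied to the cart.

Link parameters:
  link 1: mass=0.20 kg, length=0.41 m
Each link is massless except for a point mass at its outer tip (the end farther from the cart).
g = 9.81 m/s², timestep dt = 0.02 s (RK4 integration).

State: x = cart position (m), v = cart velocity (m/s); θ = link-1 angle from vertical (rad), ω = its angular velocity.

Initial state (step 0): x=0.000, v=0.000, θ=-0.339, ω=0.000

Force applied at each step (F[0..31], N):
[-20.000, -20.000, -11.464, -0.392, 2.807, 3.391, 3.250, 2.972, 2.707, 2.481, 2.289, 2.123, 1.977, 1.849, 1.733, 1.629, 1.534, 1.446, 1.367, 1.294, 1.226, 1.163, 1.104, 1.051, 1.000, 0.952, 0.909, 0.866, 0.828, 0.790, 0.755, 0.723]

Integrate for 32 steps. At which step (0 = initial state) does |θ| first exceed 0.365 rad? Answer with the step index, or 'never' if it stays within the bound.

apply F[0]=-20.000 → step 1: x=-0.005, v=-0.490, θ=-0.329, ω=0.971
apply F[1]=-20.000 → step 2: x=-0.020, v=-0.983, θ=-0.300, ω=1.966
apply F[2]=-11.464 → step 3: x=-0.042, v=-1.265, θ=-0.255, ω=2.495
apply F[3]=-0.392 → step 4: x=-0.067, v=-1.267, θ=-0.207, ω=2.389
apply F[4]=+2.807 → step 5: x=-0.092, v=-1.187, θ=-0.162, ω=2.111
apply F[5]=+3.391 → step 6: x=-0.115, v=-1.094, θ=-0.122, ω=1.818
apply F[6]=+3.250 → step 7: x=-0.136, v=-1.005, θ=-0.089, ω=1.552
apply F[7]=+2.972 → step 8: x=-0.155, v=-0.925, θ=-0.060, ω=1.321
apply F[8]=+2.707 → step 9: x=-0.173, v=-0.852, θ=-0.036, ω=1.122
apply F[9]=+2.481 → step 10: x=-0.189, v=-0.786, θ=-0.015, ω=0.950
apply F[10]=+2.289 → step 11: x=-0.204, v=-0.727, θ=0.003, ω=0.801
apply F[11]=+2.123 → step 12: x=-0.218, v=-0.672, θ=0.017, ω=0.673
apply F[12]=+1.977 → step 13: x=-0.231, v=-0.622, θ=0.030, ω=0.562
apply F[13]=+1.849 → step 14: x=-0.243, v=-0.576, θ=0.040, ω=0.465
apply F[14]=+1.733 → step 15: x=-0.254, v=-0.533, θ=0.048, ω=0.382
apply F[15]=+1.629 → step 16: x=-0.265, v=-0.493, θ=0.055, ω=0.311
apply F[16]=+1.534 → step 17: x=-0.274, v=-0.456, θ=0.061, ω=0.249
apply F[17]=+1.446 → step 18: x=-0.283, v=-0.422, θ=0.065, ω=0.195
apply F[18]=+1.367 → step 19: x=-0.291, v=-0.390, θ=0.069, ω=0.149
apply F[19]=+1.294 → step 20: x=-0.298, v=-0.360, θ=0.071, ω=0.110
apply F[20]=+1.226 → step 21: x=-0.305, v=-0.332, θ=0.073, ω=0.076
apply F[21]=+1.163 → step 22: x=-0.312, v=-0.305, θ=0.074, ω=0.047
apply F[22]=+1.104 → step 23: x=-0.318, v=-0.281, θ=0.075, ω=0.022
apply F[23]=+1.051 → step 24: x=-0.323, v=-0.257, θ=0.075, ω=0.001
apply F[24]=+1.000 → step 25: x=-0.328, v=-0.235, θ=0.075, ω=-0.017
apply F[25]=+0.952 → step 26: x=-0.332, v=-0.214, θ=0.075, ω=-0.032
apply F[26]=+0.909 → step 27: x=-0.336, v=-0.194, θ=0.074, ω=-0.044
apply F[27]=+0.866 → step 28: x=-0.340, v=-0.176, θ=0.073, ω=-0.055
apply F[28]=+0.828 → step 29: x=-0.344, v=-0.158, θ=0.072, ω=-0.064
apply F[29]=+0.790 → step 30: x=-0.347, v=-0.141, θ=0.070, ω=-0.071
apply F[30]=+0.755 → step 31: x=-0.349, v=-0.125, θ=0.069, ω=-0.076
apply F[31]=+0.723 → step 32: x=-0.351, v=-0.109, θ=0.067, ω=-0.081
max |θ| = 0.339 ≤ 0.365 over all 33 states.

Answer: never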